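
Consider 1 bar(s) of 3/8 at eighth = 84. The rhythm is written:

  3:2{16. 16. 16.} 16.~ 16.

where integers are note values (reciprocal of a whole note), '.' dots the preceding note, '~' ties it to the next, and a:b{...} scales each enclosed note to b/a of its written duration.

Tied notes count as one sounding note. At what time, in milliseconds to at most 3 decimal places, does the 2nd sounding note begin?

note 2 onset = 1/2b = 357.143ms

1. 0.0ms @ 0 + 357.143ms (1/2)
2. 357.143ms @ 1/2 + 357.143ms (1/2)
3. 714.286ms @ 1 + 357.143ms (1/2)
4. 1071.429ms @ 3/2 + 1071.429ms (3/2)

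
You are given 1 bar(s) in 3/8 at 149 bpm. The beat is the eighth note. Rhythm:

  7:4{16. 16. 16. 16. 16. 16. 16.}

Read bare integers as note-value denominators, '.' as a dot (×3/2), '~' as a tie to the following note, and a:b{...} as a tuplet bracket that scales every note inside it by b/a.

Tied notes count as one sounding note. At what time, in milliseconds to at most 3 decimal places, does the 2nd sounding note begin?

note 2 onset = 3/7b = 172.579ms

1. 0.0ms @ 0 + 172.579ms (3/7)
2. 172.579ms @ 3/7 + 172.579ms (3/7)
3. 345.158ms @ 6/7 + 172.579ms (3/7)
4. 517.737ms @ 9/7 + 172.579ms (3/7)
5. 690.316ms @ 12/7 + 172.579ms (3/7)
6. 862.895ms @ 15/7 + 172.579ms (3/7)
7. 1035.475ms @ 18/7 + 172.579ms (3/7)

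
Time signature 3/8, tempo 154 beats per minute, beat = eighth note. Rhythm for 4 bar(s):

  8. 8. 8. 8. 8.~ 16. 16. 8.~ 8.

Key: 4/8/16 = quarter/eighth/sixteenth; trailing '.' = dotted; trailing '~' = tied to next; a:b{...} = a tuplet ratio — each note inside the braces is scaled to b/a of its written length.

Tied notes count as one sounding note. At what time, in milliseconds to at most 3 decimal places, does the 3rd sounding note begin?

1. 0.0ms @ 0 + 584.416ms (3/2)
2. 584.416ms @ 3/2 + 584.416ms (3/2)
3. 1168.831ms @ 3 + 584.416ms (3/2)
4. 1753.247ms @ 9/2 + 584.416ms (3/2)
5. 2337.662ms @ 6 + 876.623ms (9/4)
6. 3214.286ms @ 33/4 + 292.208ms (3/4)
7. 3506.494ms @ 9 + 1168.831ms (3)

note 3 onset = 3b = 1168.831ms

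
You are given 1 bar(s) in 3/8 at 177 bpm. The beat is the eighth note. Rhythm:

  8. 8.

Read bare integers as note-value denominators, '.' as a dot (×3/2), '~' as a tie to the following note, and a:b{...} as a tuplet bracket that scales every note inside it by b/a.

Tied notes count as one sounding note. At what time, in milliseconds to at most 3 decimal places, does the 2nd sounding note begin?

note 2 onset = 3/2b = 508.475ms

1. 0.0ms @ 0 + 508.475ms (3/2)
2. 508.475ms @ 3/2 + 508.475ms (3/2)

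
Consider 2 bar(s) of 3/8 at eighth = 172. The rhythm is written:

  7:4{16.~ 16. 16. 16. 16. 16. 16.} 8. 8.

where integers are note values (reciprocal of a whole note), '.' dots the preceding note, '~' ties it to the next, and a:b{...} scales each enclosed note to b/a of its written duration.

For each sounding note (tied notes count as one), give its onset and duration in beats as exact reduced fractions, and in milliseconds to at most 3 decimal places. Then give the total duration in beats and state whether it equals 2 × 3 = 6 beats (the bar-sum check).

1) 0.0ms=0b +299.003ms=6/7b
2) 299.003ms=6/7b +149.502ms=3/7b
3) 448.505ms=9/7b +149.502ms=3/7b
4) 598.007ms=12/7b +149.502ms=3/7b
5) 747.508ms=15/7b +149.502ms=3/7b
6) 897.01ms=18/7b +149.502ms=3/7b
7) 1046.512ms=3b +523.256ms=3/2b
8) 1569.767ms=9/2b +523.256ms=3/2b
Σ=6b of 6 (172bpm 3/8) — PASS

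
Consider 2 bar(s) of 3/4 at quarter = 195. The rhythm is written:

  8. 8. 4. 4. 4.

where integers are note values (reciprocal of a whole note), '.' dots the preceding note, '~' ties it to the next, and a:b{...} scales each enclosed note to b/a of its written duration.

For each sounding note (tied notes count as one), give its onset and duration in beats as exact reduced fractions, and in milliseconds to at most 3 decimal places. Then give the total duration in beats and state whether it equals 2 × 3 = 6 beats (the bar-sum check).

1) 0.0ms=0b +230.769ms=3/4b
2) 230.769ms=3/4b +230.769ms=3/4b
3) 461.538ms=3/2b +461.538ms=3/2b
4) 923.077ms=3b +461.538ms=3/2b
5) 1384.615ms=9/2b +461.538ms=3/2b
Σ=6b of 6 (195bpm 3/4) — PASS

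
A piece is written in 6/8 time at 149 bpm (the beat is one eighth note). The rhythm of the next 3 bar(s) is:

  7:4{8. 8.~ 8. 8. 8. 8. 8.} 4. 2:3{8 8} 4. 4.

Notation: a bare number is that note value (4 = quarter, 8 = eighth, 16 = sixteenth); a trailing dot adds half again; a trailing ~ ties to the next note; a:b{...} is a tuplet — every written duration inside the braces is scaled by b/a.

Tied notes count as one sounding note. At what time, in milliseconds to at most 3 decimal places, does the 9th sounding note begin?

1. 0.0ms @ 0 + 345.158ms (6/7)
2. 345.158ms @ 6/7 + 690.316ms (12/7)
3. 1035.475ms @ 18/7 + 345.158ms (6/7)
4. 1380.633ms @ 24/7 + 345.158ms (6/7)
5. 1725.791ms @ 30/7 + 345.158ms (6/7)
6. 2070.949ms @ 36/7 + 345.158ms (6/7)
7. 2416.107ms @ 6 + 1208.054ms (3)
8. 3624.161ms @ 9 + 604.027ms (3/2)
9. 4228.188ms @ 21/2 + 604.027ms (3/2)
10. 4832.215ms @ 12 + 1208.054ms (3)
11. 6040.268ms @ 15 + 1208.054ms (3)

note 9 onset = 21/2b = 4228.188ms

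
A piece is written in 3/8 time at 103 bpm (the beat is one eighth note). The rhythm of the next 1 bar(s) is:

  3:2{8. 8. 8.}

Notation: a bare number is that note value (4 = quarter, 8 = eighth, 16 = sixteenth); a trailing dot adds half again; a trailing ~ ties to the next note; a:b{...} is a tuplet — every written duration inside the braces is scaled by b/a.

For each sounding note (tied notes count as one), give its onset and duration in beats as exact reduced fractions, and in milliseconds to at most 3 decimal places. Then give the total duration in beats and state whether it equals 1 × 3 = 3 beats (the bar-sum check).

1) 0.0ms=0b +582.524ms=1b
2) 582.524ms=1b +582.524ms=1b
3) 1165.049ms=2b +582.524ms=1b
Σ=3b of 3 (103bpm 3/8) — PASS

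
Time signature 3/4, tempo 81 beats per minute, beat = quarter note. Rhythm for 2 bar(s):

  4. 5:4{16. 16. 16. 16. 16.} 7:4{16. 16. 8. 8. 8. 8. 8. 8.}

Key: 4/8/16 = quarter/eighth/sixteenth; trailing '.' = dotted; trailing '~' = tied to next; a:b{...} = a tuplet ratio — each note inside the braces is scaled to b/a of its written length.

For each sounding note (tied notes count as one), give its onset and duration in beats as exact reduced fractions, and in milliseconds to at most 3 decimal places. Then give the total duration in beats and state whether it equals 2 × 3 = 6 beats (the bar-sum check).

1) 0.0ms=0b +1111.111ms=3/2b
2) 1111.111ms=3/2b +222.222ms=3/10b
3) 1333.333ms=9/5b +222.222ms=3/10b
4) 1555.556ms=21/10b +222.222ms=3/10b
5) 1777.778ms=12/5b +222.222ms=3/10b
6) 2000.0ms=27/10b +222.222ms=3/10b
7) 2222.222ms=3b +158.73ms=3/14b
8) 2380.952ms=45/14b +158.73ms=3/14b
9) 2539.683ms=24/7b +317.46ms=3/7b
10) 2857.143ms=27/7b +317.46ms=3/7b
11) 3174.603ms=30/7b +317.46ms=3/7b
12) 3492.063ms=33/7b +317.46ms=3/7b
13) 3809.524ms=36/7b +317.46ms=3/7b
14) 4126.984ms=39/7b +317.46ms=3/7b
Σ=6b of 6 (81bpm 3/4) — PASS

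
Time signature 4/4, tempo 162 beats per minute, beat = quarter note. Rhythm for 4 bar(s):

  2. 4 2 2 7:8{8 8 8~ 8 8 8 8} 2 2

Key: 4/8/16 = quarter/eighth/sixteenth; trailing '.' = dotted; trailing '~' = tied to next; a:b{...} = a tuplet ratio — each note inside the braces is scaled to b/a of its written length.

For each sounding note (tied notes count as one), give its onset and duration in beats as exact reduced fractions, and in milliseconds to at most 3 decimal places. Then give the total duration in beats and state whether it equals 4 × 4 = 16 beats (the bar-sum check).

1) 0.0ms=0b +1111.111ms=3b
2) 1111.111ms=3b +370.37ms=1b
3) 1481.481ms=4b +740.741ms=2b
4) 2222.222ms=6b +740.741ms=2b
5) 2962.963ms=8b +211.64ms=4/7b
6) 3174.603ms=60/7b +211.64ms=4/7b
7) 3386.243ms=64/7b +423.28ms=8/7b
8) 3809.524ms=72/7b +211.64ms=4/7b
9) 4021.164ms=76/7b +211.64ms=4/7b
10) 4232.804ms=80/7b +211.64ms=4/7b
11) 4444.444ms=12b +740.741ms=2b
12) 5185.185ms=14b +740.741ms=2b
Σ=16b of 16 (162bpm 4/4) — PASS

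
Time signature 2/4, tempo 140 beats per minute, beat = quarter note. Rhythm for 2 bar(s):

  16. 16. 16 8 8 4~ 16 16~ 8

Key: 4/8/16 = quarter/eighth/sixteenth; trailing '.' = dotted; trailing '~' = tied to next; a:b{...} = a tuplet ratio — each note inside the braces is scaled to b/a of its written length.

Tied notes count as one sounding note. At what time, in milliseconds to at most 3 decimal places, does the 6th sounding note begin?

note 6 onset = 2b = 857.143ms

1. 0.0ms @ 0 + 160.714ms (3/8)
2. 160.714ms @ 3/8 + 160.714ms (3/8)
3. 321.429ms @ 3/4 + 107.143ms (1/4)
4. 428.571ms @ 1 + 214.286ms (1/2)
5. 642.857ms @ 3/2 + 214.286ms (1/2)
6. 857.143ms @ 2 + 535.714ms (5/4)
7. 1392.857ms @ 13/4 + 321.429ms (3/4)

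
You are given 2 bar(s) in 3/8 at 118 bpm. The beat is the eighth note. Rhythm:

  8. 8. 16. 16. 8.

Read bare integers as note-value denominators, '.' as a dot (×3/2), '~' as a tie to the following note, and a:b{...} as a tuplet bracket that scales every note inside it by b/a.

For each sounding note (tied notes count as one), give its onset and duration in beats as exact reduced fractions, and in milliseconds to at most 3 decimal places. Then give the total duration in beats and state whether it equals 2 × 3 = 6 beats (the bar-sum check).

1) 0.0ms=0b +762.712ms=3/2b
2) 762.712ms=3/2b +762.712ms=3/2b
3) 1525.424ms=3b +381.356ms=3/4b
4) 1906.78ms=15/4b +381.356ms=3/4b
5) 2288.136ms=9/2b +762.712ms=3/2b
Σ=6b of 6 (118bpm 3/8) — PASS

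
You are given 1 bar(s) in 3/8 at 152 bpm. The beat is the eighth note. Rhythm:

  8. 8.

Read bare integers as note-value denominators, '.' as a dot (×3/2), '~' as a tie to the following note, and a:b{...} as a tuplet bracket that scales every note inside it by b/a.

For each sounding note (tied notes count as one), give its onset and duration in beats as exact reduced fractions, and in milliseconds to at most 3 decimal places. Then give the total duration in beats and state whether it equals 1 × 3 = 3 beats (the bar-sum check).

1) 0.0ms=0b +592.105ms=3/2b
2) 592.105ms=3/2b +592.105ms=3/2b
Σ=3b of 3 (152bpm 3/8) — PASS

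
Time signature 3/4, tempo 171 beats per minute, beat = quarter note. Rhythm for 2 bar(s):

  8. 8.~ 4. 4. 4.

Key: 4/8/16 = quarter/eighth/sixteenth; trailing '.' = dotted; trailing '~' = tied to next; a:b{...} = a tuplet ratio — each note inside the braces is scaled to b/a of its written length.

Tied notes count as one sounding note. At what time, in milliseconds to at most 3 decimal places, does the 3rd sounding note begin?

note 3 onset = 3b = 1052.632ms

1. 0.0ms @ 0 + 263.158ms (3/4)
2. 263.158ms @ 3/4 + 789.474ms (9/4)
3. 1052.632ms @ 3 + 526.316ms (3/2)
4. 1578.947ms @ 9/2 + 526.316ms (3/2)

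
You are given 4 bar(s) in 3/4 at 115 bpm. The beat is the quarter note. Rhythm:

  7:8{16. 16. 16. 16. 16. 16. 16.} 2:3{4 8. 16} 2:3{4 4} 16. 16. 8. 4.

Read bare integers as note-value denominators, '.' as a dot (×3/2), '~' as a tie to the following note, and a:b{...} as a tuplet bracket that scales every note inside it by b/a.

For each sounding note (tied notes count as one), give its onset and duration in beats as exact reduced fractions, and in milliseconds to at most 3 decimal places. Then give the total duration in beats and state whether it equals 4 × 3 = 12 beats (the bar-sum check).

1) 0.0ms=0b +223.602ms=3/7b
2) 223.602ms=3/7b +223.602ms=3/7b
3) 447.205ms=6/7b +223.602ms=3/7b
4) 670.807ms=9/7b +223.602ms=3/7b
5) 894.41ms=12/7b +223.602ms=3/7b
6) 1118.012ms=15/7b +223.602ms=3/7b
7) 1341.615ms=18/7b +223.602ms=3/7b
8) 1565.217ms=3b +782.609ms=3/2b
9) 2347.826ms=9/2b +586.957ms=9/8b
10) 2934.783ms=45/8b +195.652ms=3/8b
11) 3130.435ms=6b +782.609ms=3/2b
12) 3913.043ms=15/2b +782.609ms=3/2b
13) 4695.652ms=9b +195.652ms=3/8b
14) 4891.304ms=75/8b +195.652ms=3/8b
15) 5086.957ms=39/4b +391.304ms=3/4b
16) 5478.261ms=21/2b +782.609ms=3/2b
Σ=12b of 12 (115bpm 3/4) — PASS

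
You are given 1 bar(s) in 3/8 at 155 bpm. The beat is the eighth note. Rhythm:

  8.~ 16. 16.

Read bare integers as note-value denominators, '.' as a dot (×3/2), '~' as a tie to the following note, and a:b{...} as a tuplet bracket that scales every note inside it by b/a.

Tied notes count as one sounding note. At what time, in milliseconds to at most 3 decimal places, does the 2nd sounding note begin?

note 2 onset = 9/4b = 870.968ms

1. 0.0ms @ 0 + 870.968ms (9/4)
2. 870.968ms @ 9/4 + 290.323ms (3/4)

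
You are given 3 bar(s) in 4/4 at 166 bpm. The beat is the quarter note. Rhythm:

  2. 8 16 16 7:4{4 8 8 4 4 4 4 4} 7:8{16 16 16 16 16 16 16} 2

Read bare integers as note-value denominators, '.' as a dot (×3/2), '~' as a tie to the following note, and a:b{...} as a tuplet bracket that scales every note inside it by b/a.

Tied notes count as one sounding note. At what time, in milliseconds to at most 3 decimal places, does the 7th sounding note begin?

1. 0.0ms @ 0 + 1084.337ms (3)
2. 1084.337ms @ 3 + 180.723ms (1/2)
3. 1265.06ms @ 7/2 + 90.361ms (1/4)
4. 1355.422ms @ 15/4 + 90.361ms (1/4)
5. 1445.783ms @ 4 + 206.54ms (4/7)
6. 1652.324ms @ 32/7 + 103.27ms (2/7)
7. 1755.594ms @ 34/7 + 103.27ms (2/7)
8. 1858.864ms @ 36/7 + 206.54ms (4/7)
9. 2065.404ms @ 40/7 + 206.54ms (4/7)
10. 2271.945ms @ 44/7 + 206.54ms (4/7)
11. 2478.485ms @ 48/7 + 206.54ms (4/7)
12. 2685.026ms @ 52/7 + 206.54ms (4/7)
13. 2891.566ms @ 8 + 103.27ms (2/7)
14. 2994.836ms @ 58/7 + 103.27ms (2/7)
15. 3098.107ms @ 60/7 + 103.27ms (2/7)
16. 3201.377ms @ 62/7 + 103.27ms (2/7)
17. 3304.647ms @ 64/7 + 103.27ms (2/7)
18. 3407.917ms @ 66/7 + 103.27ms (2/7)
19. 3511.188ms @ 68/7 + 103.27ms (2/7)
20. 3614.458ms @ 10 + 722.892ms (2)

note 7 onset = 34/7b = 1755.594ms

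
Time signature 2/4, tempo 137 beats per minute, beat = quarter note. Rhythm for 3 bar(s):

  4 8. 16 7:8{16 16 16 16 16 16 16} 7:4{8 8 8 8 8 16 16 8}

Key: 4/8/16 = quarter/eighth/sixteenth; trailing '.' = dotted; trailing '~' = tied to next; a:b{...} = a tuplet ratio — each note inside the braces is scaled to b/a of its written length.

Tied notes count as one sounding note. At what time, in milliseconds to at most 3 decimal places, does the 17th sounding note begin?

1. 0.0ms @ 0 + 437.956ms (1)
2. 437.956ms @ 1 + 328.467ms (3/4)
3. 766.423ms @ 7/4 + 109.489ms (1/4)
4. 875.912ms @ 2 + 125.13ms (2/7)
5. 1001.043ms @ 16/7 + 125.13ms (2/7)
6. 1126.173ms @ 18/7 + 125.13ms (2/7)
7. 1251.303ms @ 20/7 + 125.13ms (2/7)
8. 1376.434ms @ 22/7 + 125.13ms (2/7)
9. 1501.564ms @ 24/7 + 125.13ms (2/7)
10. 1626.694ms @ 26/7 + 125.13ms (2/7)
11. 1751.825ms @ 4 + 125.13ms (2/7)
12. 1876.955ms @ 30/7 + 125.13ms (2/7)
13. 2002.086ms @ 32/7 + 125.13ms (2/7)
14. 2127.216ms @ 34/7 + 125.13ms (2/7)
15. 2252.346ms @ 36/7 + 125.13ms (2/7)
16. 2377.477ms @ 38/7 + 62.565ms (1/7)
17. 2440.042ms @ 39/7 + 62.565ms (1/7)
18. 2502.607ms @ 40/7 + 125.13ms (2/7)

note 17 onset = 39/7b = 2440.042ms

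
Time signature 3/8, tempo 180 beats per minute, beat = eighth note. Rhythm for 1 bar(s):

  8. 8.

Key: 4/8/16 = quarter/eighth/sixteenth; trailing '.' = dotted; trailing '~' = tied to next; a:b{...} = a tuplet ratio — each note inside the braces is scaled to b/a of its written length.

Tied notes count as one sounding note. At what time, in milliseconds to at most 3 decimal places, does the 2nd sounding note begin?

1. 0.0ms @ 0 + 500.0ms (3/2)
2. 500.0ms @ 3/2 + 500.0ms (3/2)

note 2 onset = 3/2b = 500.0ms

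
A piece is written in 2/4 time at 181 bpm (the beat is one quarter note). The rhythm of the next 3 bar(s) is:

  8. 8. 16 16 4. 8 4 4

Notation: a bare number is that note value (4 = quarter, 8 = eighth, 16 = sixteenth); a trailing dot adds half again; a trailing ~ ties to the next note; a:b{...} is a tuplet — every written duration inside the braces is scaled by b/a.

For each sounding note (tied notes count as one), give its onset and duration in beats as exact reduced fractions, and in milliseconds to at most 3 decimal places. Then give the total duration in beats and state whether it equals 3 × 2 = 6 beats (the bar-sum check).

1) 0.0ms=0b +248.619ms=3/4b
2) 248.619ms=3/4b +248.619ms=3/4b
3) 497.238ms=3/2b +82.873ms=1/4b
4) 580.11ms=7/4b +82.873ms=1/4b
5) 662.983ms=2b +497.238ms=3/2b
6) 1160.221ms=7/2b +165.746ms=1/2b
7) 1325.967ms=4b +331.492ms=1b
8) 1657.459ms=5b +331.492ms=1b
Σ=6b of 6 (181bpm 2/4) — PASS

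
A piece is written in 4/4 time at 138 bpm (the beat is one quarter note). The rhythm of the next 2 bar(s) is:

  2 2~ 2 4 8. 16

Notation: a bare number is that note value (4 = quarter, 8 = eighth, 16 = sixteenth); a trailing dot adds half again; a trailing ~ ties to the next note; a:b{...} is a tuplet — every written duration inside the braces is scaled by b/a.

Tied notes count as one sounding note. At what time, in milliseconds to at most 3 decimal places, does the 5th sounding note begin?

1. 0.0ms @ 0 + 869.565ms (2)
2. 869.565ms @ 2 + 1739.13ms (4)
3. 2608.696ms @ 6 + 434.783ms (1)
4. 3043.478ms @ 7 + 326.087ms (3/4)
5. 3369.565ms @ 31/4 + 108.696ms (1/4)

note 5 onset = 31/4b = 3369.565ms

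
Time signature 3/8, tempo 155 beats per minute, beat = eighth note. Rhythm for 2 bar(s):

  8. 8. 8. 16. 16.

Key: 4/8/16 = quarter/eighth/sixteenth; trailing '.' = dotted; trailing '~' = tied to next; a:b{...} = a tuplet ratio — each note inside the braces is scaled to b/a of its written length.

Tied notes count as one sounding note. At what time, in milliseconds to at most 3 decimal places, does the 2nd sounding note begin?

1. 0.0ms @ 0 + 580.645ms (3/2)
2. 580.645ms @ 3/2 + 580.645ms (3/2)
3. 1161.29ms @ 3 + 580.645ms (3/2)
4. 1741.935ms @ 9/2 + 290.323ms (3/4)
5. 2032.258ms @ 21/4 + 290.323ms (3/4)

note 2 onset = 3/2b = 580.645ms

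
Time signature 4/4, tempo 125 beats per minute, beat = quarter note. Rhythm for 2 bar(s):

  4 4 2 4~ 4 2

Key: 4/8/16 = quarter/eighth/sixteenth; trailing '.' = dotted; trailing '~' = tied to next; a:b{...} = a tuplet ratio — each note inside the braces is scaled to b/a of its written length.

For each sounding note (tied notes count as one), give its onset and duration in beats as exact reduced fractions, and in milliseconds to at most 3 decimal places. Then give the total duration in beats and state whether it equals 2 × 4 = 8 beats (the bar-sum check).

1) 0.0ms=0b +480.0ms=1b
2) 480.0ms=1b +480.0ms=1b
3) 960.0ms=2b +960.0ms=2b
4) 1920.0ms=4b +960.0ms=2b
5) 2880.0ms=6b +960.0ms=2b
Σ=8b of 8 (125bpm 4/4) — PASS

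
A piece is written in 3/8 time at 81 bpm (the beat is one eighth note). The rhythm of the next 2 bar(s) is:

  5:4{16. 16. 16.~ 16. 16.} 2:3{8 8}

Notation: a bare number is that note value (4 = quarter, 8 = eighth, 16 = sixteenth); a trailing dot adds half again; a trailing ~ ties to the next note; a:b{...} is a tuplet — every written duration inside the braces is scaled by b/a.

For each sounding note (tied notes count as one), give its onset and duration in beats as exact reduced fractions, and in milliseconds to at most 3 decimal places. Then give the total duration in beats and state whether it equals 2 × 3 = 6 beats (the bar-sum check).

1) 0.0ms=0b +444.444ms=3/5b
2) 444.444ms=3/5b +444.444ms=3/5b
3) 888.889ms=6/5b +888.889ms=6/5b
4) 1777.778ms=12/5b +444.444ms=3/5b
5) 2222.222ms=3b +1111.111ms=3/2b
6) 3333.333ms=9/2b +1111.111ms=3/2b
Σ=6b of 6 (81bpm 3/8) — PASS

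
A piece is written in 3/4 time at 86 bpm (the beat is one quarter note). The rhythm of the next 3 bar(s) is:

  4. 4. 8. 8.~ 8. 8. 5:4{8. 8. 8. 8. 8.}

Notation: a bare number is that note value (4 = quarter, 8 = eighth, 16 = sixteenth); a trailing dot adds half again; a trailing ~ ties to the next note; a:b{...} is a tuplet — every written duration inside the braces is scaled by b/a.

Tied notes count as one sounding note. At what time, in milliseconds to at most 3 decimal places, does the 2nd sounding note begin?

note 2 onset = 3/2b = 1046.512ms

1. 0.0ms @ 0 + 1046.512ms (3/2)
2. 1046.512ms @ 3/2 + 1046.512ms (3/2)
3. 2093.023ms @ 3 + 523.256ms (3/4)
4. 2616.279ms @ 15/4 + 1046.512ms (3/2)
5. 3662.791ms @ 21/4 + 523.256ms (3/4)
6. 4186.047ms @ 6 + 418.605ms (3/5)
7. 4604.651ms @ 33/5 + 418.605ms (3/5)
8. 5023.256ms @ 36/5 + 418.605ms (3/5)
9. 5441.86ms @ 39/5 + 418.605ms (3/5)
10. 5860.465ms @ 42/5 + 418.605ms (3/5)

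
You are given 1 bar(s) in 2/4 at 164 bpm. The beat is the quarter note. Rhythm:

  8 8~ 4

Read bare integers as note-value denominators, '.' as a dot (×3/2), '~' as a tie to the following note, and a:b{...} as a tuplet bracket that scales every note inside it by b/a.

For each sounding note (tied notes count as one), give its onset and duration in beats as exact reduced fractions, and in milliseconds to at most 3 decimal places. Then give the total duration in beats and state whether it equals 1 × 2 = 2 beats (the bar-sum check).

1) 0.0ms=0b +182.927ms=1/2b
2) 182.927ms=1/2b +548.78ms=3/2b
Σ=2b of 2 (164bpm 2/4) — PASS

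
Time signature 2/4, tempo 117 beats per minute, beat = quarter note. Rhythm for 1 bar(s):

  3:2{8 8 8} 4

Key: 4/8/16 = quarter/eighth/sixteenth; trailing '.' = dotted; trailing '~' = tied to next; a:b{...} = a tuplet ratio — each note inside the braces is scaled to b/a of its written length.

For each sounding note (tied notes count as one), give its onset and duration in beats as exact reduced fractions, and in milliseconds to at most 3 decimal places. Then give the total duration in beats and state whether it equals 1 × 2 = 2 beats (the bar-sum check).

1) 0.0ms=0b +170.94ms=1/3b
2) 170.94ms=1/3b +170.94ms=1/3b
3) 341.88ms=2/3b +170.94ms=1/3b
4) 512.821ms=1b +512.821ms=1b
Σ=2b of 2 (117bpm 2/4) — PASS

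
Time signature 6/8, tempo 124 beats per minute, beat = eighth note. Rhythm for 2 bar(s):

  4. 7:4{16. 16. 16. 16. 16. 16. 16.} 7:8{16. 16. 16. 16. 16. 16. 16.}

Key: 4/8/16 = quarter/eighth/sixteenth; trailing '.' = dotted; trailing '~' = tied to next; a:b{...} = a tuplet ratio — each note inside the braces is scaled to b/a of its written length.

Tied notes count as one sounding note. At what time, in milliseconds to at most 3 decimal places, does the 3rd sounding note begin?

1. 0.0ms @ 0 + 1451.613ms (3)
2. 1451.613ms @ 3 + 207.373ms (3/7)
3. 1658.986ms @ 24/7 + 207.373ms (3/7)
4. 1866.359ms @ 27/7 + 207.373ms (3/7)
5. 2073.733ms @ 30/7 + 207.373ms (3/7)
6. 2281.106ms @ 33/7 + 207.373ms (3/7)
7. 2488.479ms @ 36/7 + 207.373ms (3/7)
8. 2695.853ms @ 39/7 + 207.373ms (3/7)
9. 2903.226ms @ 6 + 414.747ms (6/7)
10. 3317.972ms @ 48/7 + 414.747ms (6/7)
11. 3732.719ms @ 54/7 + 414.747ms (6/7)
12. 4147.465ms @ 60/7 + 414.747ms (6/7)
13. 4562.212ms @ 66/7 + 414.747ms (6/7)
14. 4976.959ms @ 72/7 + 414.747ms (6/7)
15. 5391.705ms @ 78/7 + 414.747ms (6/7)

note 3 onset = 24/7b = 1658.986ms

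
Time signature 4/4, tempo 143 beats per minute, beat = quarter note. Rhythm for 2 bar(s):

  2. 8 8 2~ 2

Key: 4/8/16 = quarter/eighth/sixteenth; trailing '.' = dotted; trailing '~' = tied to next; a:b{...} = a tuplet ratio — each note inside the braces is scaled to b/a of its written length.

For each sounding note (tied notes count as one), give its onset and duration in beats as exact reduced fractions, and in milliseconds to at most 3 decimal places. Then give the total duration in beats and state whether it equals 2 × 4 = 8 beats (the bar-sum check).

1) 0.0ms=0b +1258.741ms=3b
2) 1258.741ms=3b +209.79ms=1/2b
3) 1468.531ms=7/2b +209.79ms=1/2b
4) 1678.322ms=4b +1678.322ms=4b
Σ=8b of 8 (143bpm 4/4) — PASS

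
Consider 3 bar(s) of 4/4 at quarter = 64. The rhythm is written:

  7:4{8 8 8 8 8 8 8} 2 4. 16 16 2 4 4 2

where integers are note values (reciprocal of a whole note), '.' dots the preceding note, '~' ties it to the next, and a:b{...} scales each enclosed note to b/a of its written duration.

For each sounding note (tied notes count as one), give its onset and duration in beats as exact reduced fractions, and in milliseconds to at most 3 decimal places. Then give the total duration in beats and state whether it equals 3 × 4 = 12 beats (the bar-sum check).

1) 0.0ms=0b +267.857ms=2/7b
2) 267.857ms=2/7b +267.857ms=2/7b
3) 535.714ms=4/7b +267.857ms=2/7b
4) 803.571ms=6/7b +267.857ms=2/7b
5) 1071.429ms=8/7b +267.857ms=2/7b
6) 1339.286ms=10/7b +267.857ms=2/7b
7) 1607.143ms=12/7b +267.857ms=2/7b
8) 1875.0ms=2b +1875.0ms=2b
9) 3750.0ms=4b +1406.25ms=3/2b
10) 5156.25ms=11/2b +234.375ms=1/4b
11) 5390.625ms=23/4b +234.375ms=1/4b
12) 5625.0ms=6b +1875.0ms=2b
13) 7500.0ms=8b +937.5ms=1b
14) 8437.5ms=9b +937.5ms=1b
15) 9375.0ms=10b +1875.0ms=2b
Σ=12b of 12 (64bpm 4/4) — PASS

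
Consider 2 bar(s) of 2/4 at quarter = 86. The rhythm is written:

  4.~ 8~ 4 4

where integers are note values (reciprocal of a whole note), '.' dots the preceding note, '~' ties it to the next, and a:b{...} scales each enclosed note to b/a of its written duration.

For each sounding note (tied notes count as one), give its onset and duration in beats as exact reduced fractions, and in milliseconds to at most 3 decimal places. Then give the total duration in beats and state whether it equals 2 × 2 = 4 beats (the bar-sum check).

1) 0.0ms=0b +2093.023ms=3b
2) 2093.023ms=3b +697.674ms=1b
Σ=4b of 4 (86bpm 2/4) — PASS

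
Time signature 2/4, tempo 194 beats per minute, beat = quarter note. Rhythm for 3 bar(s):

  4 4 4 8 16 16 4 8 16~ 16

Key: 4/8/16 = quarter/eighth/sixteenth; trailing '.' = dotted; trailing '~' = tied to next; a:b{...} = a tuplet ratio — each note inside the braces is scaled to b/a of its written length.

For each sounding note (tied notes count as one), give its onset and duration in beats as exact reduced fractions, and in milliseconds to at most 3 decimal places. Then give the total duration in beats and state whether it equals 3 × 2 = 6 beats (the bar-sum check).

1) 0.0ms=0b +309.278ms=1b
2) 309.278ms=1b +309.278ms=1b
3) 618.557ms=2b +309.278ms=1b
4) 927.835ms=3b +154.639ms=1/2b
5) 1082.474ms=7/2b +77.32ms=1/4b
6) 1159.794ms=15/4b +77.32ms=1/4b
7) 1237.113ms=4b +309.278ms=1b
8) 1546.392ms=5b +154.639ms=1/2b
9) 1701.031ms=11/2b +154.639ms=1/2b
Σ=6b of 6 (194bpm 2/4) — PASS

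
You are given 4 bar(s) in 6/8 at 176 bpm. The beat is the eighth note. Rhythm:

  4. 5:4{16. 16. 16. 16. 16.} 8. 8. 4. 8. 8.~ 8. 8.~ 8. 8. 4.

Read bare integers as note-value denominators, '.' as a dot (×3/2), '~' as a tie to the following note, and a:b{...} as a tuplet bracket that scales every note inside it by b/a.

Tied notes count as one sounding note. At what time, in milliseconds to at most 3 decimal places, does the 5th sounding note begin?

note 5 onset = 24/5b = 1636.364ms

1. 0.0ms @ 0 + 1022.727ms (3)
2. 1022.727ms @ 3 + 204.545ms (3/5)
3. 1227.273ms @ 18/5 + 204.545ms (3/5)
4. 1431.818ms @ 21/5 + 204.545ms (3/5)
5. 1636.364ms @ 24/5 + 204.545ms (3/5)
6. 1840.909ms @ 27/5 + 204.545ms (3/5)
7. 2045.455ms @ 6 + 511.364ms (3/2)
8. 2556.818ms @ 15/2 + 511.364ms (3/2)
9. 3068.182ms @ 9 + 1022.727ms (3)
10. 4090.909ms @ 12 + 511.364ms (3/2)
11. 4602.273ms @ 27/2 + 1022.727ms (3)
12. 5625.0ms @ 33/2 + 1022.727ms (3)
13. 6647.727ms @ 39/2 + 511.364ms (3/2)
14. 7159.091ms @ 21 + 1022.727ms (3)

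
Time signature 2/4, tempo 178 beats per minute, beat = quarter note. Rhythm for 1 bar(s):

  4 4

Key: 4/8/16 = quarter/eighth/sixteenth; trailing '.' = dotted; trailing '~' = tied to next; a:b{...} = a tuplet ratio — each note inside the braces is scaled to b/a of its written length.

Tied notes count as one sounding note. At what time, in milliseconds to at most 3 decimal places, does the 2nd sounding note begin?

note 2 onset = 1b = 337.079ms

1. 0.0ms @ 0 + 337.079ms (1)
2. 337.079ms @ 1 + 337.079ms (1)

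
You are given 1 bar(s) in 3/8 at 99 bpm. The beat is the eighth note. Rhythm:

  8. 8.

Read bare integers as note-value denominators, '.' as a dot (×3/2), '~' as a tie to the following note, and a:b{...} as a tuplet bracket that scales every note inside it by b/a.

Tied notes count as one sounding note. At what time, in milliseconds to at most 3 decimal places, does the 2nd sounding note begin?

note 2 onset = 3/2b = 909.091ms

1. 0.0ms @ 0 + 909.091ms (3/2)
2. 909.091ms @ 3/2 + 909.091ms (3/2)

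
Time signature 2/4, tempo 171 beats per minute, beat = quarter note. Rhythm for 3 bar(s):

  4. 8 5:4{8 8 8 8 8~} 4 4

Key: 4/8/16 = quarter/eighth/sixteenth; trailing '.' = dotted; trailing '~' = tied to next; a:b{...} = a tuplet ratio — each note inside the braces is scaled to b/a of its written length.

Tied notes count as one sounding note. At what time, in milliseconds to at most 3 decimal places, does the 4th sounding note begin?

1. 0.0ms @ 0 + 526.316ms (3/2)
2. 526.316ms @ 3/2 + 175.439ms (1/2)
3. 701.754ms @ 2 + 140.351ms (2/5)
4. 842.105ms @ 12/5 + 140.351ms (2/5)
5. 982.456ms @ 14/5 + 140.351ms (2/5)
6. 1122.807ms @ 16/5 + 140.351ms (2/5)
7. 1263.158ms @ 18/5 + 491.228ms (7/5)
8. 1754.386ms @ 5 + 350.877ms (1)

note 4 onset = 12/5b = 842.105ms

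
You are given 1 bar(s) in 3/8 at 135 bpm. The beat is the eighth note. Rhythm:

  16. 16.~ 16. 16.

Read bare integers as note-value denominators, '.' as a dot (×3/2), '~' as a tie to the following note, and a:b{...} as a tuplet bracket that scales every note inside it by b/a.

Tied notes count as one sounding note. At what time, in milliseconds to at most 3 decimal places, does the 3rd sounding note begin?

1. 0.0ms @ 0 + 333.333ms (3/4)
2. 333.333ms @ 3/4 + 666.667ms (3/2)
3. 1000.0ms @ 9/4 + 333.333ms (3/4)

note 3 onset = 9/4b = 1000.0ms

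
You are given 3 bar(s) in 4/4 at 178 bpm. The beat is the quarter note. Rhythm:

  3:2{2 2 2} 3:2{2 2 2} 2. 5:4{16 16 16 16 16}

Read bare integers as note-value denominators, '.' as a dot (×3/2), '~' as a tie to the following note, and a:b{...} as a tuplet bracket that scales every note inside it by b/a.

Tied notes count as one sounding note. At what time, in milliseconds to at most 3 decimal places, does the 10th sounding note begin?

note 10 onset = 57/5b = 3842.697ms

1. 0.0ms @ 0 + 449.438ms (4/3)
2. 449.438ms @ 4/3 + 449.438ms (4/3)
3. 898.876ms @ 8/3 + 449.438ms (4/3)
4. 1348.315ms @ 4 + 449.438ms (4/3)
5. 1797.753ms @ 16/3 + 449.438ms (4/3)
6. 2247.191ms @ 20/3 + 449.438ms (4/3)
7. 2696.629ms @ 8 + 1011.236ms (3)
8. 3707.865ms @ 11 + 67.416ms (1/5)
9. 3775.281ms @ 56/5 + 67.416ms (1/5)
10. 3842.697ms @ 57/5 + 67.416ms (1/5)
11. 3910.112ms @ 58/5 + 67.416ms (1/5)
12. 3977.528ms @ 59/5 + 67.416ms (1/5)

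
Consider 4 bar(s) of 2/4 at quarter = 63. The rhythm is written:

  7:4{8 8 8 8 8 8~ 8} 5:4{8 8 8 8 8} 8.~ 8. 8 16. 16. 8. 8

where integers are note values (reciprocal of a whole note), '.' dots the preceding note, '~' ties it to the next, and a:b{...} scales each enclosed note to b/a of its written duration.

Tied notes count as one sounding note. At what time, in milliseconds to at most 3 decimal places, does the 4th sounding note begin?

1. 0.0ms @ 0 + 272.109ms (2/7)
2. 272.109ms @ 2/7 + 272.109ms (2/7)
3. 544.218ms @ 4/7 + 272.109ms (2/7)
4. 816.327ms @ 6/7 + 272.109ms (2/7)
5. 1088.435ms @ 8/7 + 272.109ms (2/7)
6. 1360.544ms @ 10/7 + 544.218ms (4/7)
7. 1904.762ms @ 2 + 380.952ms (2/5)
8. 2285.714ms @ 12/5 + 380.952ms (2/5)
9. 2666.667ms @ 14/5 + 380.952ms (2/5)
10. 3047.619ms @ 16/5 + 380.952ms (2/5)
11. 3428.571ms @ 18/5 + 380.952ms (2/5)
12. 3809.524ms @ 4 + 1428.571ms (3/2)
13. 5238.095ms @ 11/2 + 476.19ms (1/2)
14. 5714.286ms @ 6 + 357.143ms (3/8)
15. 6071.429ms @ 51/8 + 357.143ms (3/8)
16. 6428.571ms @ 27/4 + 714.286ms (3/4)
17. 7142.857ms @ 15/2 + 476.19ms (1/2)

note 4 onset = 6/7b = 816.327ms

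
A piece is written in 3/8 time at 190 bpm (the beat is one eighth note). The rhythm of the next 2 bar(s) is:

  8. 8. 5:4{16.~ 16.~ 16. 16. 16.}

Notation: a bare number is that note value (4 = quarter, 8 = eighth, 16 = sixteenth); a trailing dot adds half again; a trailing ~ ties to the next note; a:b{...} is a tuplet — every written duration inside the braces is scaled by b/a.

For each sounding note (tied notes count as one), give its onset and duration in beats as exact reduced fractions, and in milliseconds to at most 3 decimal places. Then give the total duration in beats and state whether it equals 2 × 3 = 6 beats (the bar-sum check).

1) 0.0ms=0b +473.684ms=3/2b
2) 473.684ms=3/2b +473.684ms=3/2b
3) 947.368ms=3b +568.421ms=9/5b
4) 1515.789ms=24/5b +189.474ms=3/5b
5) 1705.263ms=27/5b +189.474ms=3/5b
Σ=6b of 6 (190bpm 3/8) — PASS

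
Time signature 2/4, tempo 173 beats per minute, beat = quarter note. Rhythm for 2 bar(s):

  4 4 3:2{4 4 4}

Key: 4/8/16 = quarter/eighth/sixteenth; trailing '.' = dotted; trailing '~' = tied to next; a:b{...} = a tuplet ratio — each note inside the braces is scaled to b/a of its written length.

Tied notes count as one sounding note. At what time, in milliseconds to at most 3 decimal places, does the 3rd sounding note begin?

note 3 onset = 2b = 693.642ms

1. 0.0ms @ 0 + 346.821ms (1)
2. 346.821ms @ 1 + 346.821ms (1)
3. 693.642ms @ 2 + 231.214ms (2/3)
4. 924.855ms @ 8/3 + 231.214ms (2/3)
5. 1156.069ms @ 10/3 + 231.214ms (2/3)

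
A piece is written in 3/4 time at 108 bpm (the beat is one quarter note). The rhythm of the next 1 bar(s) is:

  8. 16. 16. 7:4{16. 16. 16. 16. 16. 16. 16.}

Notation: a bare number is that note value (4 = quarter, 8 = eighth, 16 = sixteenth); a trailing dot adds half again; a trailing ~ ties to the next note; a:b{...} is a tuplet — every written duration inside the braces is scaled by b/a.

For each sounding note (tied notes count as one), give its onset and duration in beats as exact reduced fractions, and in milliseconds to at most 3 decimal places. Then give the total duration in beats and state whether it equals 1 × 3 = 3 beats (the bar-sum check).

1) 0.0ms=0b +416.667ms=3/4b
2) 416.667ms=3/4b +208.333ms=3/8b
3) 625.0ms=9/8b +208.333ms=3/8b
4) 833.333ms=3/2b +119.048ms=3/14b
5) 952.381ms=12/7b +119.048ms=3/14b
6) 1071.429ms=27/14b +119.048ms=3/14b
7) 1190.476ms=15/7b +119.048ms=3/14b
8) 1309.524ms=33/14b +119.048ms=3/14b
9) 1428.571ms=18/7b +119.048ms=3/14b
10) 1547.619ms=39/14b +119.048ms=3/14b
Σ=3b of 3 (108bpm 3/4) — PASS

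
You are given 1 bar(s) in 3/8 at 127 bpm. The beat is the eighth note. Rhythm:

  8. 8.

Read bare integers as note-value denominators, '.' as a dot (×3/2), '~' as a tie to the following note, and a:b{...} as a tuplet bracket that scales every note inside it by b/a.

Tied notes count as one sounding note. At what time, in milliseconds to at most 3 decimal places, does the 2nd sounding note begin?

note 2 onset = 3/2b = 708.661ms

1. 0.0ms @ 0 + 708.661ms (3/2)
2. 708.661ms @ 3/2 + 708.661ms (3/2)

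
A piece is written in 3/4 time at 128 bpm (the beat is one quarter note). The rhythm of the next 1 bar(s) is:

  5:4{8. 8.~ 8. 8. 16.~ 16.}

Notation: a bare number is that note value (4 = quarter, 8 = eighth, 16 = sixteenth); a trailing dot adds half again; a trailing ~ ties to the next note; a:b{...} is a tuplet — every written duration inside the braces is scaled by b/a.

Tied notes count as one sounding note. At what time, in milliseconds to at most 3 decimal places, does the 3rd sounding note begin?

1. 0.0ms @ 0 + 281.25ms (3/5)
2. 281.25ms @ 3/5 + 562.5ms (6/5)
3. 843.75ms @ 9/5 + 281.25ms (3/5)
4. 1125.0ms @ 12/5 + 281.25ms (3/5)

note 3 onset = 9/5b = 843.75ms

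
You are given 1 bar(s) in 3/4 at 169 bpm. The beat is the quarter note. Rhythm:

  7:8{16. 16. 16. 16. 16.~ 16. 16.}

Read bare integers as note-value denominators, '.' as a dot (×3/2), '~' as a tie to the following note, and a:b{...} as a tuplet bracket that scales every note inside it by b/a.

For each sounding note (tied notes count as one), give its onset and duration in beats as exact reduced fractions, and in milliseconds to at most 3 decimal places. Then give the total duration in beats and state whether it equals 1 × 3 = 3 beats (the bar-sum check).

1) 0.0ms=0b +152.156ms=3/7b
2) 152.156ms=3/7b +152.156ms=3/7b
3) 304.311ms=6/7b +152.156ms=3/7b
4) 456.467ms=9/7b +152.156ms=3/7b
5) 608.622ms=12/7b +304.311ms=6/7b
6) 912.933ms=18/7b +152.156ms=3/7b
Σ=3b of 3 (169bpm 3/4) — PASS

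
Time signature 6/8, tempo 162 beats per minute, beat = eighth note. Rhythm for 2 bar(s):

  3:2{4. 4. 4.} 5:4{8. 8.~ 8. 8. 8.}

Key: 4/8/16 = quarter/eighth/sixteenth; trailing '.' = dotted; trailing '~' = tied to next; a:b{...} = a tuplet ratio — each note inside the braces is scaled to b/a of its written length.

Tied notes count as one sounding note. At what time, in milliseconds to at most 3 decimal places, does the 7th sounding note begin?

1. 0.0ms @ 0 + 740.741ms (2)
2. 740.741ms @ 2 + 740.741ms (2)
3. 1481.481ms @ 4 + 740.741ms (2)
4. 2222.222ms @ 6 + 444.444ms (6/5)
5. 2666.667ms @ 36/5 + 888.889ms (12/5)
6. 3555.556ms @ 48/5 + 444.444ms (6/5)
7. 4000.0ms @ 54/5 + 444.444ms (6/5)

note 7 onset = 54/5b = 4000.0ms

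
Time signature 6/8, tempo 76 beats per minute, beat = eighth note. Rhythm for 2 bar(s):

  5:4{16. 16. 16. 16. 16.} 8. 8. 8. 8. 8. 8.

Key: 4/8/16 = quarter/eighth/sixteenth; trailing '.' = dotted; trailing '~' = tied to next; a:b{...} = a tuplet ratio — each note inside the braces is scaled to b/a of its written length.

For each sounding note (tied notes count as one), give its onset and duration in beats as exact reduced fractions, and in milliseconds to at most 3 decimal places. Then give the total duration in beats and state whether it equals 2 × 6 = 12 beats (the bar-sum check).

1) 0.0ms=0b +473.684ms=3/5b
2) 473.684ms=3/5b +473.684ms=3/5b
3) 947.368ms=6/5b +473.684ms=3/5b
4) 1421.053ms=9/5b +473.684ms=3/5b
5) 1894.737ms=12/5b +473.684ms=3/5b
6) 2368.421ms=3b +1184.211ms=3/2b
7) 3552.632ms=9/2b +1184.211ms=3/2b
8) 4736.842ms=6b +1184.211ms=3/2b
9) 5921.053ms=15/2b +1184.211ms=3/2b
10) 7105.263ms=9b +1184.211ms=3/2b
11) 8289.474ms=21/2b +1184.211ms=3/2b
Σ=12b of 12 (76bpm 6/8) — PASS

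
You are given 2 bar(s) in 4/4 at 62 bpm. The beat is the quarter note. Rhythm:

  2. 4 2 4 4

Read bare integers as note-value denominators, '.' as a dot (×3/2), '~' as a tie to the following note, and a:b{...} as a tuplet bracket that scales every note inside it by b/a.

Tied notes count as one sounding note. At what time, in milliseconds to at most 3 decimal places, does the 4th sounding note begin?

1. 0.0ms @ 0 + 2903.226ms (3)
2. 2903.226ms @ 3 + 967.742ms (1)
3. 3870.968ms @ 4 + 1935.484ms (2)
4. 5806.452ms @ 6 + 967.742ms (1)
5. 6774.194ms @ 7 + 967.742ms (1)

note 4 onset = 6b = 5806.452ms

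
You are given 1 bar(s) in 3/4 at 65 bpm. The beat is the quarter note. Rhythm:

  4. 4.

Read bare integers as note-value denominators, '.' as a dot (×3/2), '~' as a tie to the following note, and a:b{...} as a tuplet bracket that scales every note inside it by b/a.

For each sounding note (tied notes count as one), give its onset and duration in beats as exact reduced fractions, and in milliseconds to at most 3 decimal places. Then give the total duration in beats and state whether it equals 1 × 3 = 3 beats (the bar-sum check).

1) 0.0ms=0b +1384.615ms=3/2b
2) 1384.615ms=3/2b +1384.615ms=3/2b
Σ=3b of 3 (65bpm 3/4) — PASS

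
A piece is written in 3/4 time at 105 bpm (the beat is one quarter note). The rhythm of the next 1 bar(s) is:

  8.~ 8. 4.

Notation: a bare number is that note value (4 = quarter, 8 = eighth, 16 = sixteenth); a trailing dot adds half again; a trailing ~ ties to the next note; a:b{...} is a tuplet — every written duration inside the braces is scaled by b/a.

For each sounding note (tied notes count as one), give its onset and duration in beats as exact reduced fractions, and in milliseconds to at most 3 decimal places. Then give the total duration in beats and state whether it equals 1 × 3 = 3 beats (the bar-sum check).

1) 0.0ms=0b +857.143ms=3/2b
2) 857.143ms=3/2b +857.143ms=3/2b
Σ=3b of 3 (105bpm 3/4) — PASS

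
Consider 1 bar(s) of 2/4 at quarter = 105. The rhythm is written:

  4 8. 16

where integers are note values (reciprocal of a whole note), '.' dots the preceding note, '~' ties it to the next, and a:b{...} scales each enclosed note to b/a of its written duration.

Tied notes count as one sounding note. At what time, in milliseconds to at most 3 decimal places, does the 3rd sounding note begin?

1. 0.0ms @ 0 + 571.429ms (1)
2. 571.429ms @ 1 + 428.571ms (3/4)
3. 1000.0ms @ 7/4 + 142.857ms (1/4)

note 3 onset = 7/4b = 1000.0ms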